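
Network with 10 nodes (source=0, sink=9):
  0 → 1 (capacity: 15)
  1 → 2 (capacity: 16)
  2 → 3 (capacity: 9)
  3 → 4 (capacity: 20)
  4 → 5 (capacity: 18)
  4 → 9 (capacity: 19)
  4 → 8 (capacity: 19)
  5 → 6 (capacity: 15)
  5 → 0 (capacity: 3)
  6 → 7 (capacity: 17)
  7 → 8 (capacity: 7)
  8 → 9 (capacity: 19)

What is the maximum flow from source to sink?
Maximum flow = 9

Max flow: 9

Flow assignment:
  0 → 1: 9/15
  1 → 2: 9/16
  2 → 3: 9/9
  3 → 4: 9/20
  4 → 9: 9/19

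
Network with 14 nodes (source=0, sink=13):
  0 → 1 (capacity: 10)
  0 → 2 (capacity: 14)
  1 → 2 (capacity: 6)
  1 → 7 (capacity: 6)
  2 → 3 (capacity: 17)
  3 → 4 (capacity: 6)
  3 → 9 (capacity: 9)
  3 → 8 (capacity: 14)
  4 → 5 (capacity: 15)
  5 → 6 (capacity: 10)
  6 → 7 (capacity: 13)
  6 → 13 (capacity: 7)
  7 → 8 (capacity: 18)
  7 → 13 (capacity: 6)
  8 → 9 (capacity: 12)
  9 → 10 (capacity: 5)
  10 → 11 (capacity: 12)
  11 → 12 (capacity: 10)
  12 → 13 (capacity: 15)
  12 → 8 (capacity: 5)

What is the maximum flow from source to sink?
Maximum flow = 17

Max flow: 17

Flow assignment:
  0 → 1: 6/10
  0 → 2: 11/14
  1 → 7: 6/6
  2 → 3: 11/17
  3 → 4: 6/6
  3 → 9: 5/9
  4 → 5: 6/15
  5 → 6: 6/10
  6 → 13: 6/7
  7 → 13: 6/6
  9 → 10: 5/5
  10 → 11: 5/12
  11 → 12: 5/10
  12 → 13: 5/15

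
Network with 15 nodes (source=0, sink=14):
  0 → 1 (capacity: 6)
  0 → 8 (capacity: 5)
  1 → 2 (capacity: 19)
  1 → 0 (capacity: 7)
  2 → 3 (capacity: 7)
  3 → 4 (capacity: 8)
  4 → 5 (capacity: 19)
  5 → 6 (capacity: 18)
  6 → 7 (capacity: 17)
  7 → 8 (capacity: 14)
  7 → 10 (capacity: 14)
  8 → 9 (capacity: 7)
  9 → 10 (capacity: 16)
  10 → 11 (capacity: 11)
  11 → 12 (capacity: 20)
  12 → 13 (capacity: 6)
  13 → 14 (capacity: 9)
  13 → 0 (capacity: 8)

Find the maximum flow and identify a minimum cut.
Max flow = 6, Min cut edges: (12,13)

Maximum flow: 6
Minimum cut: (12,13)
Partition: S = [0, 1, 2, 3, 4, 5, 6, 7, 8, 9, 10, 11, 12], T = [13, 14]

Max-flow min-cut theorem verified: both equal 6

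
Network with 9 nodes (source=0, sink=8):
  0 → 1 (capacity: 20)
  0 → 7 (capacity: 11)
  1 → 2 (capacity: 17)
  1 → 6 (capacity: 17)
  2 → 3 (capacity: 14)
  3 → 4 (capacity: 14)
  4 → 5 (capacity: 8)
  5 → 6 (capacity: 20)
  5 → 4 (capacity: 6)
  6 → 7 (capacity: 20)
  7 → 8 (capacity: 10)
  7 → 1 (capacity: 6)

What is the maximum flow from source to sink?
Maximum flow = 10

Max flow: 10

Flow assignment:
  0 → 1: 10/20
  1 → 2: 3/17
  1 → 6: 13/17
  2 → 3: 3/14
  3 → 4: 3/14
  4 → 5: 3/8
  5 → 6: 3/20
  6 → 7: 16/20
  7 → 8: 10/10
  7 → 1: 6/6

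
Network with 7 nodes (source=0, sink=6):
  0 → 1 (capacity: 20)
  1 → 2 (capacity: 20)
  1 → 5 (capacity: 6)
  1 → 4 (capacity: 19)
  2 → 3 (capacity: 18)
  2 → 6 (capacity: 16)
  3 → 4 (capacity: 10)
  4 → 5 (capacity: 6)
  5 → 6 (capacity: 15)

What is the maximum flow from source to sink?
Maximum flow = 20

Max flow: 20

Flow assignment:
  0 → 1: 20/20
  1 → 2: 16/20
  1 → 5: 4/6
  2 → 6: 16/16
  5 → 6: 4/15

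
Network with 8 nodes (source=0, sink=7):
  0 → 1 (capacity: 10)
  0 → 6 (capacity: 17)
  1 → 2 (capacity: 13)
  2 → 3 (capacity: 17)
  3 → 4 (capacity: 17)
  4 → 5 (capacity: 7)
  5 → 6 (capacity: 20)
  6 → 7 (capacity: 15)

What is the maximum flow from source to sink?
Maximum flow = 15

Max flow: 15

Flow assignment:
  0 → 1: 7/10
  0 → 6: 8/17
  1 → 2: 7/13
  2 → 3: 7/17
  3 → 4: 7/17
  4 → 5: 7/7
  5 → 6: 7/20
  6 → 7: 15/15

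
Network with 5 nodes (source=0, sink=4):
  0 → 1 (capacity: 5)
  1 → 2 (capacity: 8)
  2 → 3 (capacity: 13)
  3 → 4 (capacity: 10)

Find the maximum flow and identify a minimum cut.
Max flow = 5, Min cut edges: (0,1)

Maximum flow: 5
Minimum cut: (0,1)
Partition: S = [0], T = [1, 2, 3, 4]

Max-flow min-cut theorem verified: both equal 5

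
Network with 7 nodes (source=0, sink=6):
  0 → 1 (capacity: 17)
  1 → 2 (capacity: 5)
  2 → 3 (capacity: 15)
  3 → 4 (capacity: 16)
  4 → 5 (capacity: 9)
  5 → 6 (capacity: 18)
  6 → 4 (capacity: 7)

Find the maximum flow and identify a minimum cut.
Max flow = 5, Min cut edges: (1,2)

Maximum flow: 5
Minimum cut: (1,2)
Partition: S = [0, 1], T = [2, 3, 4, 5, 6]

Max-flow min-cut theorem verified: both equal 5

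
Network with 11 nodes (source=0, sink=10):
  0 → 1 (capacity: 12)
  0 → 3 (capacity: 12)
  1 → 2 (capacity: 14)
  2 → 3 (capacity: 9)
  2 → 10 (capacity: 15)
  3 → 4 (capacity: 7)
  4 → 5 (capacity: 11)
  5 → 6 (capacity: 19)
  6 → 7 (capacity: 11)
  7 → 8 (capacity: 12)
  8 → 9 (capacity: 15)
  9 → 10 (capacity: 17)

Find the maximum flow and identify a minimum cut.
Max flow = 19, Min cut edges: (0,1), (3,4)

Maximum flow: 19
Minimum cut: (0,1), (3,4)
Partition: S = [0, 3], T = [1, 2, 4, 5, 6, 7, 8, 9, 10]

Max-flow min-cut theorem verified: both equal 19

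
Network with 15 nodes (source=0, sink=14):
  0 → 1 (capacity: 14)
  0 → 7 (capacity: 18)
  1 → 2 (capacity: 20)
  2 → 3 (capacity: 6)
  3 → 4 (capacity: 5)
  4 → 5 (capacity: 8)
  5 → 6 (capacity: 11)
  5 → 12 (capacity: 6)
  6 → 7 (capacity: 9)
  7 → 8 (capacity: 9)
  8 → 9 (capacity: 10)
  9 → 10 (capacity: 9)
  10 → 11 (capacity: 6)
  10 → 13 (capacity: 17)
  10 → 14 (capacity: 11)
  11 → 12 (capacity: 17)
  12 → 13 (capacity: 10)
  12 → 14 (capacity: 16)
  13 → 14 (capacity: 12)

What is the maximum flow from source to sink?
Maximum flow = 14

Max flow: 14

Flow assignment:
  0 → 1: 5/14
  0 → 7: 9/18
  1 → 2: 5/20
  2 → 3: 5/6
  3 → 4: 5/5
  4 → 5: 5/8
  5 → 12: 5/6
  7 → 8: 9/9
  8 → 9: 9/10
  9 → 10: 9/9
  10 → 14: 9/11
  12 → 14: 5/16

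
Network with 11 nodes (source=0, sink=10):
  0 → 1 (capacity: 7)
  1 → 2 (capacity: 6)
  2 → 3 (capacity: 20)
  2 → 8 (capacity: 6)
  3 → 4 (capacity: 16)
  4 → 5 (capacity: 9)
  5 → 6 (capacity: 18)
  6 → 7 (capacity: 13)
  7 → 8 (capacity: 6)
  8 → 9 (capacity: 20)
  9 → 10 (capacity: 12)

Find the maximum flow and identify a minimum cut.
Max flow = 6, Min cut edges: (1,2)

Maximum flow: 6
Minimum cut: (1,2)
Partition: S = [0, 1], T = [2, 3, 4, 5, 6, 7, 8, 9, 10]

Max-flow min-cut theorem verified: both equal 6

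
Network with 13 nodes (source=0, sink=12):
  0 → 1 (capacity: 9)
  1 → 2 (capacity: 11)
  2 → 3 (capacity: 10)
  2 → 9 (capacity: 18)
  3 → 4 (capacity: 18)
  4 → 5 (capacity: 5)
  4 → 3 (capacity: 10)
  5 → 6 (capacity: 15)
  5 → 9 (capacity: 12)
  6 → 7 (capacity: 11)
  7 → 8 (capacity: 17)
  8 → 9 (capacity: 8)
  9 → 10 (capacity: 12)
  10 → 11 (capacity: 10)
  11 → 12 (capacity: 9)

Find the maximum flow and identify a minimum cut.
Max flow = 9, Min cut edges: (11,12)

Maximum flow: 9
Minimum cut: (11,12)
Partition: S = [0, 1, 2, 3, 4, 5, 6, 7, 8, 9, 10, 11], T = [12]

Max-flow min-cut theorem verified: both equal 9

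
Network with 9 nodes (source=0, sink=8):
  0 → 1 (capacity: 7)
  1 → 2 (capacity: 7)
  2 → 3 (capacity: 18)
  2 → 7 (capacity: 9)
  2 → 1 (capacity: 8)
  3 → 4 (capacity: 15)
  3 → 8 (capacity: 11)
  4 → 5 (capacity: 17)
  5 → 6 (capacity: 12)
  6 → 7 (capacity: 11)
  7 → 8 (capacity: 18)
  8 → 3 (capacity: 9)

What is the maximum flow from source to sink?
Maximum flow = 7

Max flow: 7

Flow assignment:
  0 → 1: 7/7
  1 → 2: 7/7
  2 → 3: 7/18
  3 → 8: 7/11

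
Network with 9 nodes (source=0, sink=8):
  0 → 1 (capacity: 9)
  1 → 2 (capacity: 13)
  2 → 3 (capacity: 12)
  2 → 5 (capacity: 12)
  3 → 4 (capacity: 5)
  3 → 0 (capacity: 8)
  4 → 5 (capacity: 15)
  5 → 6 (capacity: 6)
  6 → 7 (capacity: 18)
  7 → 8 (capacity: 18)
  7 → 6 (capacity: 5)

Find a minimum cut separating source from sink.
Min cut value = 6, edges: (5,6)

Min cut value: 6
Partition: S = [0, 1, 2, 3, 4, 5], T = [6, 7, 8]
Cut edges: (5,6)

By max-flow min-cut theorem, max flow = min cut = 6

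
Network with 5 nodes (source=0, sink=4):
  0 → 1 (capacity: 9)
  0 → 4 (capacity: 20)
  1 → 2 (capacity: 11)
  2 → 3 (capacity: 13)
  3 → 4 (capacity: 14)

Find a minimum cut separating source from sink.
Min cut value = 29, edges: (0,1), (0,4)

Min cut value: 29
Partition: S = [0], T = [1, 2, 3, 4]
Cut edges: (0,1), (0,4)

By max-flow min-cut theorem, max flow = min cut = 29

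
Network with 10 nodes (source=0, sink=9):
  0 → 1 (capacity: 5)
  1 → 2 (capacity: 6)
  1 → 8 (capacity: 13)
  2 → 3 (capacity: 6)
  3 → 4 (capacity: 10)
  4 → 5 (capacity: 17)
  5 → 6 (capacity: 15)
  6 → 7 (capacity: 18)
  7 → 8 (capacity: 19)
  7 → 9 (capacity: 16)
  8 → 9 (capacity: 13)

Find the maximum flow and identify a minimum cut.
Max flow = 5, Min cut edges: (0,1)

Maximum flow: 5
Minimum cut: (0,1)
Partition: S = [0], T = [1, 2, 3, 4, 5, 6, 7, 8, 9]

Max-flow min-cut theorem verified: both equal 5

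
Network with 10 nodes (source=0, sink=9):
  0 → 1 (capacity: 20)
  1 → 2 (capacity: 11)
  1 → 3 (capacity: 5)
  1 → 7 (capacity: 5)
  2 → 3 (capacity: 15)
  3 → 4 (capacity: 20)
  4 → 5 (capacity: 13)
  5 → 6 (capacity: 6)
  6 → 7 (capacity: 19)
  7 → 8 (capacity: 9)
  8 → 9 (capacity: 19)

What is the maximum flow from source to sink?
Maximum flow = 9

Max flow: 9

Flow assignment:
  0 → 1: 9/20
  1 → 2: 6/11
  1 → 7: 3/5
  2 → 3: 6/15
  3 → 4: 6/20
  4 → 5: 6/13
  5 → 6: 6/6
  6 → 7: 6/19
  7 → 8: 9/9
  8 → 9: 9/19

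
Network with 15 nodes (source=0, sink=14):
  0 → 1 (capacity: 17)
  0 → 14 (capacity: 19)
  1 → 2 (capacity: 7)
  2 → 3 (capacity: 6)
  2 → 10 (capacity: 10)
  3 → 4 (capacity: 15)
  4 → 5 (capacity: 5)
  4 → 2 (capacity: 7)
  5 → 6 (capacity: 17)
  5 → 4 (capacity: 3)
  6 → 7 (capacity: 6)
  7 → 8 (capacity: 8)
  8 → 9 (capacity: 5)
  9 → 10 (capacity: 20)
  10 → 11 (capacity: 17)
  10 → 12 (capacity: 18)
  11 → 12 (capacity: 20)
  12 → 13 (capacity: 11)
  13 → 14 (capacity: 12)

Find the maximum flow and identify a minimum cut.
Max flow = 26, Min cut edges: (0,14), (1,2)

Maximum flow: 26
Minimum cut: (0,14), (1,2)
Partition: S = [0, 1], T = [2, 3, 4, 5, 6, 7, 8, 9, 10, 11, 12, 13, 14]

Max-flow min-cut theorem verified: both equal 26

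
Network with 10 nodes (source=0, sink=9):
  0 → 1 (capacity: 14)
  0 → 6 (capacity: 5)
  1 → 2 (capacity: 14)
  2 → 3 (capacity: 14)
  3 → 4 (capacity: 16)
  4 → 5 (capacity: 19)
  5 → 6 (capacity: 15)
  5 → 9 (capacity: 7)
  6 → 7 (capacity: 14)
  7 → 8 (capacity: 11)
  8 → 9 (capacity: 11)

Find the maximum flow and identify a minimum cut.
Max flow = 18, Min cut edges: (5,9), (8,9)

Maximum flow: 18
Minimum cut: (5,9), (8,9)
Partition: S = [0, 1, 2, 3, 4, 5, 6, 7, 8], T = [9]

Max-flow min-cut theorem verified: both equal 18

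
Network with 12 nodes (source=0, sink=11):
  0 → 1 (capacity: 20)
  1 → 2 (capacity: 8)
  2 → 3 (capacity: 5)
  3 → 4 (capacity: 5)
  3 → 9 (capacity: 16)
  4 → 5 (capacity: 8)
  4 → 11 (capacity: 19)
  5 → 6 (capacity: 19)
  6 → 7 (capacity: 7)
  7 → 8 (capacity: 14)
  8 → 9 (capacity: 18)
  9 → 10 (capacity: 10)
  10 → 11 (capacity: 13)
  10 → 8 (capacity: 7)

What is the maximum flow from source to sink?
Maximum flow = 5

Max flow: 5

Flow assignment:
  0 → 1: 5/20
  1 → 2: 5/8
  2 → 3: 5/5
  3 → 4: 5/5
  4 → 11: 5/19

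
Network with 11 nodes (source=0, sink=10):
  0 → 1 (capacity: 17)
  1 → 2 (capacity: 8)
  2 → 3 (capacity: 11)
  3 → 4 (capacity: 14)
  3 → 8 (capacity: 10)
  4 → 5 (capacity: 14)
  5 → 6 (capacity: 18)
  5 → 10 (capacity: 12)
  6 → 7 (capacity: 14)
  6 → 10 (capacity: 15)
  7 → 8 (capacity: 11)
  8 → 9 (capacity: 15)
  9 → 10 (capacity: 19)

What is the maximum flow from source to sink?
Maximum flow = 8

Max flow: 8

Flow assignment:
  0 → 1: 8/17
  1 → 2: 8/8
  2 → 3: 8/11
  3 → 4: 8/14
  4 → 5: 8/14
  5 → 10: 8/12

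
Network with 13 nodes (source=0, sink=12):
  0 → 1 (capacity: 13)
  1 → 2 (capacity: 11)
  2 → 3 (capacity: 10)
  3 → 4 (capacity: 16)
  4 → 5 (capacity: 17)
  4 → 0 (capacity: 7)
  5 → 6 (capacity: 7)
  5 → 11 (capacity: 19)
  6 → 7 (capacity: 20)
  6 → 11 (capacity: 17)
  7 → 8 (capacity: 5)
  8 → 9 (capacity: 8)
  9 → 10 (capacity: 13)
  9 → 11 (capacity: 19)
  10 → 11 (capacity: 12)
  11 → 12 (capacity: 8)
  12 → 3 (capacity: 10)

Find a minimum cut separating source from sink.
Min cut value = 8, edges: (11,12)

Min cut value: 8
Partition: S = [0, 1, 2, 3, 4, 5, 6, 7, 8, 9, 10, 11], T = [12]
Cut edges: (11,12)

By max-flow min-cut theorem, max flow = min cut = 8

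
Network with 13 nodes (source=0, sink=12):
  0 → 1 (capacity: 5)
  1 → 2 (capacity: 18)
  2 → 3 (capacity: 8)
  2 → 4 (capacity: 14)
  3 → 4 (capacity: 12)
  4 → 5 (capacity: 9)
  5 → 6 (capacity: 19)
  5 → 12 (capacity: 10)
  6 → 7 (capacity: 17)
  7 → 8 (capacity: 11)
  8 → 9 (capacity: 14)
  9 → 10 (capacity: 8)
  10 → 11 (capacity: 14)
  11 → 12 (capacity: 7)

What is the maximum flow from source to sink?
Maximum flow = 5

Max flow: 5

Flow assignment:
  0 → 1: 5/5
  1 → 2: 5/18
  2 → 4: 5/14
  4 → 5: 5/9
  5 → 12: 5/10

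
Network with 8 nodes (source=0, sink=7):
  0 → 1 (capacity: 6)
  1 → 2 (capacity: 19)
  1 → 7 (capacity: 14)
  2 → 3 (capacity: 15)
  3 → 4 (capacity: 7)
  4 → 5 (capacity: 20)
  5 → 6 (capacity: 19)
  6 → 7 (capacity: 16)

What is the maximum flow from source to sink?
Maximum flow = 6

Max flow: 6

Flow assignment:
  0 → 1: 6/6
  1 → 7: 6/14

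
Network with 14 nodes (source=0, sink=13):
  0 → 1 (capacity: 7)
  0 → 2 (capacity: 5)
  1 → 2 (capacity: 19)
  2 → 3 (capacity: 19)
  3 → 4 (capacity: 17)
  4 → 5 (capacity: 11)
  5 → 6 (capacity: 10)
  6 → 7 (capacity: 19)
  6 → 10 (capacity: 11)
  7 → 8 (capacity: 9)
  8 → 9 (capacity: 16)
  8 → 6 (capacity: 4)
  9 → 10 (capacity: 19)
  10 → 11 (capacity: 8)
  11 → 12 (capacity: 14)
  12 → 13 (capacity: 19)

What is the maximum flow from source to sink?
Maximum flow = 8

Max flow: 8

Flow assignment:
  0 → 1: 7/7
  0 → 2: 1/5
  1 → 2: 7/19
  2 → 3: 8/19
  3 → 4: 8/17
  4 → 5: 8/11
  5 → 6: 8/10
  6 → 10: 8/11
  10 → 11: 8/8
  11 → 12: 8/14
  12 → 13: 8/19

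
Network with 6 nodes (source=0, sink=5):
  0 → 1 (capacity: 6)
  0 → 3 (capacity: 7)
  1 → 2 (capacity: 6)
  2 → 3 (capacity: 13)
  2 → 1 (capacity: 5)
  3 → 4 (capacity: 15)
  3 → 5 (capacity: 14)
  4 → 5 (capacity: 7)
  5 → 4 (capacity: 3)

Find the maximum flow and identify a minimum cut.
Max flow = 13, Min cut edges: (0,3), (1,2)

Maximum flow: 13
Minimum cut: (0,3), (1,2)
Partition: S = [0, 1], T = [2, 3, 4, 5]

Max-flow min-cut theorem verified: both equal 13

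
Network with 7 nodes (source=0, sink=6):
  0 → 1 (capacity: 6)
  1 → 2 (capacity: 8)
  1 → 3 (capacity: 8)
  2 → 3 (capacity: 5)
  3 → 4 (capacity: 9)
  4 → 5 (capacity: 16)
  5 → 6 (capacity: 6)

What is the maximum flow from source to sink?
Maximum flow = 6

Max flow: 6

Flow assignment:
  0 → 1: 6/6
  1 → 3: 6/8
  3 → 4: 6/9
  4 → 5: 6/16
  5 → 6: 6/6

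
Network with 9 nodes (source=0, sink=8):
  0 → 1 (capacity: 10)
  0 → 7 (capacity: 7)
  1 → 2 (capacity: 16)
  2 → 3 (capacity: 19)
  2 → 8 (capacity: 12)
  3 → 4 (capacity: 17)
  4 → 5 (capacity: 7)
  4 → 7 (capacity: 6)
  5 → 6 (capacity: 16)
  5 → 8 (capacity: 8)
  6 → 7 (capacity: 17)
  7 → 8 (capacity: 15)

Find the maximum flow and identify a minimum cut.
Max flow = 17, Min cut edges: (0,1), (0,7)

Maximum flow: 17
Minimum cut: (0,1), (0,7)
Partition: S = [0], T = [1, 2, 3, 4, 5, 6, 7, 8]

Max-flow min-cut theorem verified: both equal 17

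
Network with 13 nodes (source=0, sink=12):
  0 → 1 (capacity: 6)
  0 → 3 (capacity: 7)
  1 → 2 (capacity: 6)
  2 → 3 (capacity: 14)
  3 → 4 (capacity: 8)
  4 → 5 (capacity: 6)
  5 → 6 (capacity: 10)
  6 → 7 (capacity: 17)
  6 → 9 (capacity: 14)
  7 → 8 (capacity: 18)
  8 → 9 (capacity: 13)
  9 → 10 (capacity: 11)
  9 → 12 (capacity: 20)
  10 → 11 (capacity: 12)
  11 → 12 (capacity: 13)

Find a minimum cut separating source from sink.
Min cut value = 6, edges: (4,5)

Min cut value: 6
Partition: S = [0, 1, 2, 3, 4], T = [5, 6, 7, 8, 9, 10, 11, 12]
Cut edges: (4,5)

By max-flow min-cut theorem, max flow = min cut = 6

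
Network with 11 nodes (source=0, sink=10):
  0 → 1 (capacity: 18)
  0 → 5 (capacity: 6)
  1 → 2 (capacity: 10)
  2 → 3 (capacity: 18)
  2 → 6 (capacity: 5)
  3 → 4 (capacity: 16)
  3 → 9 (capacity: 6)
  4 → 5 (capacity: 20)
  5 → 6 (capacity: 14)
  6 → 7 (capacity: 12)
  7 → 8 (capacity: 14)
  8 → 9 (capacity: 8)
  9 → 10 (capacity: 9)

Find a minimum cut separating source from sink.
Min cut value = 9, edges: (9,10)

Min cut value: 9
Partition: S = [0, 1, 2, 3, 4, 5, 6, 7, 8, 9], T = [10]
Cut edges: (9,10)

By max-flow min-cut theorem, max flow = min cut = 9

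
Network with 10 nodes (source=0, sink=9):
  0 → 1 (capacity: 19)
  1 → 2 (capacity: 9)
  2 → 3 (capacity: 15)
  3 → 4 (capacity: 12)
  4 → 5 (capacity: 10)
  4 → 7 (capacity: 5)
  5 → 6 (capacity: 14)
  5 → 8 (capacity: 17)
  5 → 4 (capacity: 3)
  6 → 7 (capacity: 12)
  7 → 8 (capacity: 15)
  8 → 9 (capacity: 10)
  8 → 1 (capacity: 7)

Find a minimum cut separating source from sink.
Min cut value = 9, edges: (1,2)

Min cut value: 9
Partition: S = [0, 1], T = [2, 3, 4, 5, 6, 7, 8, 9]
Cut edges: (1,2)

By max-flow min-cut theorem, max flow = min cut = 9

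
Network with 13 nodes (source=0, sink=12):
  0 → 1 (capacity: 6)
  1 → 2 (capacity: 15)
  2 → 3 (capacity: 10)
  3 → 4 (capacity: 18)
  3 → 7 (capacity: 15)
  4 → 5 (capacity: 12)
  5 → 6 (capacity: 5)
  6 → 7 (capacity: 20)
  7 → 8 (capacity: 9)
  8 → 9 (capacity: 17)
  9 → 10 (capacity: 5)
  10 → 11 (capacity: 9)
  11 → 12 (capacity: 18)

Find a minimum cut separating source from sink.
Min cut value = 5, edges: (9,10)

Min cut value: 5
Partition: S = [0, 1, 2, 3, 4, 5, 6, 7, 8, 9], T = [10, 11, 12]
Cut edges: (9,10)

By max-flow min-cut theorem, max flow = min cut = 5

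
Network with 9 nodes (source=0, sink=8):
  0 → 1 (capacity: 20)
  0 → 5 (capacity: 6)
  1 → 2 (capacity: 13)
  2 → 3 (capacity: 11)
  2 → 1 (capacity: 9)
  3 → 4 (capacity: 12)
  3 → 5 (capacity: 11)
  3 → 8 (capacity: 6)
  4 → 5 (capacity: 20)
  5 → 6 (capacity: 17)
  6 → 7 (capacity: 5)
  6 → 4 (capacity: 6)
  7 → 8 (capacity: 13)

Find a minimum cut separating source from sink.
Min cut value = 11, edges: (3,8), (6,7)

Min cut value: 11
Partition: S = [0, 1, 2, 3, 4, 5, 6], T = [7, 8]
Cut edges: (3,8), (6,7)

By max-flow min-cut theorem, max flow = min cut = 11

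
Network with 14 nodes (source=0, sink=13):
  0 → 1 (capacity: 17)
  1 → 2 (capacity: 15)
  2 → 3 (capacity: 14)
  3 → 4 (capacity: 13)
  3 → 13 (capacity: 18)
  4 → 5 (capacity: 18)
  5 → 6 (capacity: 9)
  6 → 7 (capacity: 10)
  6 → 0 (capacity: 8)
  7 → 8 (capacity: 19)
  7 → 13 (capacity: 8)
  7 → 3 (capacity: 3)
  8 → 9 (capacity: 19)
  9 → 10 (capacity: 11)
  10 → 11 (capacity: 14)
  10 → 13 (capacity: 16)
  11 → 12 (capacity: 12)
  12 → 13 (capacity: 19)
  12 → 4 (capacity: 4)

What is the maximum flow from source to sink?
Maximum flow = 14

Max flow: 14

Flow assignment:
  0 → 1: 14/17
  1 → 2: 14/15
  2 → 3: 14/14
  3 → 13: 14/18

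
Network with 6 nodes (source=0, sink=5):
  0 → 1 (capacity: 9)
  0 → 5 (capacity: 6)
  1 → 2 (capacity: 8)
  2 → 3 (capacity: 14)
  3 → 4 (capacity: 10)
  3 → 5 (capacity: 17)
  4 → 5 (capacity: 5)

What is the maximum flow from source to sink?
Maximum flow = 14

Max flow: 14

Flow assignment:
  0 → 1: 8/9
  0 → 5: 6/6
  1 → 2: 8/8
  2 → 3: 8/14
  3 → 5: 8/17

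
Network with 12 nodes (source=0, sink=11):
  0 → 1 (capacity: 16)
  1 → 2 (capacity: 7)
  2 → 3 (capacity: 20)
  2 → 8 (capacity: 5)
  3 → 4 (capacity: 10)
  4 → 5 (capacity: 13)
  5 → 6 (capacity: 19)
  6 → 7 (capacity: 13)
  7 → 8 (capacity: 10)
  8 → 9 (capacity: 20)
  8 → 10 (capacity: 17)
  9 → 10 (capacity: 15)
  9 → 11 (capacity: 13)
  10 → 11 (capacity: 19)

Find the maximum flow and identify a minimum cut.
Max flow = 7, Min cut edges: (1,2)

Maximum flow: 7
Minimum cut: (1,2)
Partition: S = [0, 1], T = [2, 3, 4, 5, 6, 7, 8, 9, 10, 11]

Max-flow min-cut theorem verified: both equal 7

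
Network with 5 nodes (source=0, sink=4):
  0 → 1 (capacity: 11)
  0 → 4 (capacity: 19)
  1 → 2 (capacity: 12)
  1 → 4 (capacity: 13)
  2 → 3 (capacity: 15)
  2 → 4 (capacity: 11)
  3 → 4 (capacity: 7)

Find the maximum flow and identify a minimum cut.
Max flow = 30, Min cut edges: (0,1), (0,4)

Maximum flow: 30
Minimum cut: (0,1), (0,4)
Partition: S = [0], T = [1, 2, 3, 4]

Max-flow min-cut theorem verified: both equal 30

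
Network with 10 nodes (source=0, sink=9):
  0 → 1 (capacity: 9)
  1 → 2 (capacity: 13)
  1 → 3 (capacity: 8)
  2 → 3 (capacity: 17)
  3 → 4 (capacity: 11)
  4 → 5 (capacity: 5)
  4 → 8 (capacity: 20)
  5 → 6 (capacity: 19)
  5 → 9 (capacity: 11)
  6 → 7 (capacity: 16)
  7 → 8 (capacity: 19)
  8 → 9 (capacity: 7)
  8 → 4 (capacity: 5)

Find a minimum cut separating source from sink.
Min cut value = 9, edges: (0,1)

Min cut value: 9
Partition: S = [0], T = [1, 2, 3, 4, 5, 6, 7, 8, 9]
Cut edges: (0,1)

By max-flow min-cut theorem, max flow = min cut = 9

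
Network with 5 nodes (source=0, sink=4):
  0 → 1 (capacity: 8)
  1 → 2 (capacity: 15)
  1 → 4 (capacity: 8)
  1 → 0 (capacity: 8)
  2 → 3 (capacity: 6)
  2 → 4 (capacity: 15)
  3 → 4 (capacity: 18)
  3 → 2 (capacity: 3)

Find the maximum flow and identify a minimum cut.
Max flow = 8, Min cut edges: (0,1)

Maximum flow: 8
Minimum cut: (0,1)
Partition: S = [0], T = [1, 2, 3, 4]

Max-flow min-cut theorem verified: both equal 8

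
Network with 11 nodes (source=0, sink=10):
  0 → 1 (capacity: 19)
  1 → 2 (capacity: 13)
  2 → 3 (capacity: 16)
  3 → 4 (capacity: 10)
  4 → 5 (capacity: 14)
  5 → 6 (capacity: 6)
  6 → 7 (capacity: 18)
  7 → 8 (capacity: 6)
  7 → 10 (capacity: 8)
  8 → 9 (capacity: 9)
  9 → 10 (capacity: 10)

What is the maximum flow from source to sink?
Maximum flow = 6

Max flow: 6

Flow assignment:
  0 → 1: 6/19
  1 → 2: 6/13
  2 → 3: 6/16
  3 → 4: 6/10
  4 → 5: 6/14
  5 → 6: 6/6
  6 → 7: 6/18
  7 → 10: 6/8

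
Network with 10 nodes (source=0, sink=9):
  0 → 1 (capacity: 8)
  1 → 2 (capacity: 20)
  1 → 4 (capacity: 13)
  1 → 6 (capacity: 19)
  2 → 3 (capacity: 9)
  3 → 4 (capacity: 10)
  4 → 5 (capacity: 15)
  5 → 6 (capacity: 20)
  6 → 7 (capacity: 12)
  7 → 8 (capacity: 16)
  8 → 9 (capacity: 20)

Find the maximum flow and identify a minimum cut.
Max flow = 8, Min cut edges: (0,1)

Maximum flow: 8
Minimum cut: (0,1)
Partition: S = [0], T = [1, 2, 3, 4, 5, 6, 7, 8, 9]

Max-flow min-cut theorem verified: both equal 8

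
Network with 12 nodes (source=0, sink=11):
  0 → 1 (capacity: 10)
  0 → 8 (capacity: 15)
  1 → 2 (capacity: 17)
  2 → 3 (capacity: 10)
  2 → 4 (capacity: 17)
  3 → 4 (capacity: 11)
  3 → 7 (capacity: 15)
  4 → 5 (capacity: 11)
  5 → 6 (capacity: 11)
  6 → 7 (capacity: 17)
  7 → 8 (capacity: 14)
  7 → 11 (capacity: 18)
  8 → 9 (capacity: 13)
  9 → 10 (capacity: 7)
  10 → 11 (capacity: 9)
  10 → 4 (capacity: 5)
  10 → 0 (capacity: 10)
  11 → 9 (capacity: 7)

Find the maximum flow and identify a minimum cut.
Max flow = 17, Min cut edges: (0,1), (9,10)

Maximum flow: 17
Minimum cut: (0,1), (9,10)
Partition: S = [0, 8, 9], T = [1, 2, 3, 4, 5, 6, 7, 10, 11]

Max-flow min-cut theorem verified: both equal 17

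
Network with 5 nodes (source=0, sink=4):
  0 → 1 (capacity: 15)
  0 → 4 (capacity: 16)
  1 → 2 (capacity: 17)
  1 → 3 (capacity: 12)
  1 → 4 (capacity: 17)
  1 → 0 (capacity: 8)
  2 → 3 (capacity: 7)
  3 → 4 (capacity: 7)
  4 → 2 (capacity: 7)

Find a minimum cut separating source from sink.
Min cut value = 31, edges: (0,1), (0,4)

Min cut value: 31
Partition: S = [0], T = [1, 2, 3, 4]
Cut edges: (0,1), (0,4)

By max-flow min-cut theorem, max flow = min cut = 31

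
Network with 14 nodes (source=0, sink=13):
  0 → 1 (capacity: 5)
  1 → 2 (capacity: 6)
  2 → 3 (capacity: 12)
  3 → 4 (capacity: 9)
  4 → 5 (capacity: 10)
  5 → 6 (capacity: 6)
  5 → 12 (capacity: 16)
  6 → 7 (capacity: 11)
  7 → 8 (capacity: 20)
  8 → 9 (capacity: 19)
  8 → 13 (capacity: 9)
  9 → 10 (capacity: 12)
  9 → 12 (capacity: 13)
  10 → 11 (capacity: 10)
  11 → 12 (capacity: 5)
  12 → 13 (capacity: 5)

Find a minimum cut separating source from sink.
Min cut value = 5, edges: (0,1)

Min cut value: 5
Partition: S = [0], T = [1, 2, 3, 4, 5, 6, 7, 8, 9, 10, 11, 12, 13]
Cut edges: (0,1)

By max-flow min-cut theorem, max flow = min cut = 5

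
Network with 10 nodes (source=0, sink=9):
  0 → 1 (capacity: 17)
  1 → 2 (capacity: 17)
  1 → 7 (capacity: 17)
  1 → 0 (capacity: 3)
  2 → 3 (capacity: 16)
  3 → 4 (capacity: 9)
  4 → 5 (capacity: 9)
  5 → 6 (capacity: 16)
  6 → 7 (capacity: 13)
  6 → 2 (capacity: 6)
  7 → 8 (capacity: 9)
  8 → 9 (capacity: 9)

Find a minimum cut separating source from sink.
Min cut value = 9, edges: (8,9)

Min cut value: 9
Partition: S = [0, 1, 2, 3, 4, 5, 6, 7, 8], T = [9]
Cut edges: (8,9)

By max-flow min-cut theorem, max flow = min cut = 9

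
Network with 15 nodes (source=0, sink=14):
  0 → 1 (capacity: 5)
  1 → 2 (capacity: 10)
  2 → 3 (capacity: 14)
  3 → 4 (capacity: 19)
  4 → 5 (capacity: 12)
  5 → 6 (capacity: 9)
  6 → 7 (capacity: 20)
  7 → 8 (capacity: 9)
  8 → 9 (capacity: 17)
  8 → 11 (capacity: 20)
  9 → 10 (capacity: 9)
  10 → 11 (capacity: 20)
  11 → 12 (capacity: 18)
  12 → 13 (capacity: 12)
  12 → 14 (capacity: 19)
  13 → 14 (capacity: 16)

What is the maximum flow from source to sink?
Maximum flow = 5

Max flow: 5

Flow assignment:
  0 → 1: 5/5
  1 → 2: 5/10
  2 → 3: 5/14
  3 → 4: 5/19
  4 → 5: 5/12
  5 → 6: 5/9
  6 → 7: 5/20
  7 → 8: 5/9
  8 → 11: 5/20
  11 → 12: 5/18
  12 → 14: 5/19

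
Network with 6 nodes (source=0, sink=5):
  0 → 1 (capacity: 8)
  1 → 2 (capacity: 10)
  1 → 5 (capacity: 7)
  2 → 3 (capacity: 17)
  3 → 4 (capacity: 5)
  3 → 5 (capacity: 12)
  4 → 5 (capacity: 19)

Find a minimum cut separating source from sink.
Min cut value = 8, edges: (0,1)

Min cut value: 8
Partition: S = [0], T = [1, 2, 3, 4, 5]
Cut edges: (0,1)

By max-flow min-cut theorem, max flow = min cut = 8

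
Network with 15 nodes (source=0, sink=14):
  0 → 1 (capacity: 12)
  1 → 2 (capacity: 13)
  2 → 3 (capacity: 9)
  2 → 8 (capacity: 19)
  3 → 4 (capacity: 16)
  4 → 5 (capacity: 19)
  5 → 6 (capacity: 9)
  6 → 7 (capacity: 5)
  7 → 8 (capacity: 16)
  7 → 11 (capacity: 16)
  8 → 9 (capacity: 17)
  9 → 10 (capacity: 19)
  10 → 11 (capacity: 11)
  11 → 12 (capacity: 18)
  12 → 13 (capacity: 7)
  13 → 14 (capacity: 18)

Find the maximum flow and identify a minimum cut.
Max flow = 7, Min cut edges: (12,13)

Maximum flow: 7
Minimum cut: (12,13)
Partition: S = [0, 1, 2, 3, 4, 5, 6, 7, 8, 9, 10, 11, 12], T = [13, 14]

Max-flow min-cut theorem verified: both equal 7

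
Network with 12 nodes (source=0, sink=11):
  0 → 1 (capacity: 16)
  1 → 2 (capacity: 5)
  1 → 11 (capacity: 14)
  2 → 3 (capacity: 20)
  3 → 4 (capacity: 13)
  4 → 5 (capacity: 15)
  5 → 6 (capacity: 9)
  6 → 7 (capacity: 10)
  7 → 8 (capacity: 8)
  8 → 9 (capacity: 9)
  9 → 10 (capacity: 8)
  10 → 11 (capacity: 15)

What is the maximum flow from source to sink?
Maximum flow = 16

Max flow: 16

Flow assignment:
  0 → 1: 16/16
  1 → 2: 2/5
  1 → 11: 14/14
  2 → 3: 2/20
  3 → 4: 2/13
  4 → 5: 2/15
  5 → 6: 2/9
  6 → 7: 2/10
  7 → 8: 2/8
  8 → 9: 2/9
  9 → 10: 2/8
  10 → 11: 2/15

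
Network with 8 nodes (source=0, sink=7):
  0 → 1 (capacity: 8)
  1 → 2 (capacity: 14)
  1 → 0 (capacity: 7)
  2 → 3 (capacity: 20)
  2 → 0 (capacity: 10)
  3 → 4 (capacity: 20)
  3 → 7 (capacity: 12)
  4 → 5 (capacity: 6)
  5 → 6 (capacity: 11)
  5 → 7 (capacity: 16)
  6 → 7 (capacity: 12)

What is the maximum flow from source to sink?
Maximum flow = 8

Max flow: 8

Flow assignment:
  0 → 1: 8/8
  1 → 2: 8/14
  2 → 3: 8/20
  3 → 7: 8/12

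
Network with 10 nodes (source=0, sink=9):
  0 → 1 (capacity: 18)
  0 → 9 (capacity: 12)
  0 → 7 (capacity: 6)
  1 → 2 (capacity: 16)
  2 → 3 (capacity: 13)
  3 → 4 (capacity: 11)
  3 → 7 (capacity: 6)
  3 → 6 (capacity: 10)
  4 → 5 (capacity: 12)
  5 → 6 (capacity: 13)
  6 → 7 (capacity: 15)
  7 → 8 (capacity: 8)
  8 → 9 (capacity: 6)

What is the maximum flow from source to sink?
Maximum flow = 18

Max flow: 18

Flow assignment:
  0 → 1: 6/18
  0 → 9: 12/12
  1 → 2: 6/16
  2 → 3: 6/13
  3 → 6: 6/10
  6 → 7: 6/15
  7 → 8: 6/8
  8 → 9: 6/6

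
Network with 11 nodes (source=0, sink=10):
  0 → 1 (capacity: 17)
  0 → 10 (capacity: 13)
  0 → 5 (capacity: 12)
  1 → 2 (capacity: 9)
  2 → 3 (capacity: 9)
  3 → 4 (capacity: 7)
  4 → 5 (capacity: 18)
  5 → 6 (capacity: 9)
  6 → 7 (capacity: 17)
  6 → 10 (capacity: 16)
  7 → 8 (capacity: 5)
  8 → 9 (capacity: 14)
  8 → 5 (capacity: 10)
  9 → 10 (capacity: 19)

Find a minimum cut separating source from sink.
Min cut value = 22, edges: (0,10), (5,6)

Min cut value: 22
Partition: S = [0, 1, 2, 3, 4, 5], T = [6, 7, 8, 9, 10]
Cut edges: (0,10), (5,6)

By max-flow min-cut theorem, max flow = min cut = 22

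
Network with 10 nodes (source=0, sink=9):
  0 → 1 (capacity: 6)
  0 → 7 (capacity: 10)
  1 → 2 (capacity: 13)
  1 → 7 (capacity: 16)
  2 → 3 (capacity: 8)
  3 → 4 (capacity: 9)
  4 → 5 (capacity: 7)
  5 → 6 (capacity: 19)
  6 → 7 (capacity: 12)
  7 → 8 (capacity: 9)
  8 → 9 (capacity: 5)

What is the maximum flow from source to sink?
Maximum flow = 5

Max flow: 5

Flow assignment:
  0 → 7: 5/10
  7 → 8: 5/9
  8 → 9: 5/5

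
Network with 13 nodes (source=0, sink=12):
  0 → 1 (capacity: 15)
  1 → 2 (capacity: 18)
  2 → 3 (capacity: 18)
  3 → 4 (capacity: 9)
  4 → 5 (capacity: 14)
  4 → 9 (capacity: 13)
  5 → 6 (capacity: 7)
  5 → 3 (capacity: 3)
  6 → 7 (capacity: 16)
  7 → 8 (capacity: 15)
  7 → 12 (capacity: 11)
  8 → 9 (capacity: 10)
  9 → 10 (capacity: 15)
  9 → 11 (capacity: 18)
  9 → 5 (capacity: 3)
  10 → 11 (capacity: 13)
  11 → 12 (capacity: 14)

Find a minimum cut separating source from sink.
Min cut value = 9, edges: (3,4)

Min cut value: 9
Partition: S = [0, 1, 2, 3], T = [4, 5, 6, 7, 8, 9, 10, 11, 12]
Cut edges: (3,4)

By max-flow min-cut theorem, max flow = min cut = 9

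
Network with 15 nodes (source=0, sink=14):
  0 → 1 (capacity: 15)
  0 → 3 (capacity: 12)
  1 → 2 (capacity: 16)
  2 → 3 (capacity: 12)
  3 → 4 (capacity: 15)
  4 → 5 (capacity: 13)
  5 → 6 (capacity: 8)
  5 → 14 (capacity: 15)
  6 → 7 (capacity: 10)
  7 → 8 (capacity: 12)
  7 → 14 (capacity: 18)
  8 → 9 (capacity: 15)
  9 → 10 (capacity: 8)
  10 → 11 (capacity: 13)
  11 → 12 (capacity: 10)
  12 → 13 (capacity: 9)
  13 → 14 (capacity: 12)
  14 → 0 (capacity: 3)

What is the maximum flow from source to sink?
Maximum flow = 13

Max flow: 13

Flow assignment:
  0 → 1: 12/15
  0 → 3: 1/12
  1 → 2: 12/16
  2 → 3: 12/12
  3 → 4: 13/15
  4 → 5: 13/13
  5 → 14: 13/15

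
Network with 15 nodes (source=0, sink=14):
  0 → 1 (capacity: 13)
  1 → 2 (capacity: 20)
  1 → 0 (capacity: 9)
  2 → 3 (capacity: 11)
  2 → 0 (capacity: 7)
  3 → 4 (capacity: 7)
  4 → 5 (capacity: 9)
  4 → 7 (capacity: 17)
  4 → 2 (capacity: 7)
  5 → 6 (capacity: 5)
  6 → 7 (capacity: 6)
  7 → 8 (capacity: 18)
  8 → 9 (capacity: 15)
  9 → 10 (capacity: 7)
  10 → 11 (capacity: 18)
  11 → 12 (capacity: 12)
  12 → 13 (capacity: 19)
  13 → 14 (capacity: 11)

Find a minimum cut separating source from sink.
Min cut value = 7, edges: (9,10)

Min cut value: 7
Partition: S = [0, 1, 2, 3, 4, 5, 6, 7, 8, 9], T = [10, 11, 12, 13, 14]
Cut edges: (9,10)

By max-flow min-cut theorem, max flow = min cut = 7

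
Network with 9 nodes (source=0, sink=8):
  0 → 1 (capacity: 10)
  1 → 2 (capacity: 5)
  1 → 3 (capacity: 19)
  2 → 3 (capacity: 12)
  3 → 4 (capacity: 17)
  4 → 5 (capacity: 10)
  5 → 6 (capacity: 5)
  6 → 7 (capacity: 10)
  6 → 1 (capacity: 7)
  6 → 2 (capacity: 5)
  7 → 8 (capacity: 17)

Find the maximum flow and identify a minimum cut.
Max flow = 5, Min cut edges: (5,6)

Maximum flow: 5
Minimum cut: (5,6)
Partition: S = [0, 1, 2, 3, 4, 5], T = [6, 7, 8]

Max-flow min-cut theorem verified: both equal 5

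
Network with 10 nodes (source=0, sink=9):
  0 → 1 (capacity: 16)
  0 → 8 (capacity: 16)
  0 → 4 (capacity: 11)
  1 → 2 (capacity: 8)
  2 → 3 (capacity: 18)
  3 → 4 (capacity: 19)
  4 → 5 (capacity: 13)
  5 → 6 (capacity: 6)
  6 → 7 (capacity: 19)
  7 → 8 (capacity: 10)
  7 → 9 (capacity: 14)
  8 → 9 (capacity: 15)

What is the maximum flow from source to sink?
Maximum flow = 21

Max flow: 21

Flow assignment:
  0 → 1: 6/16
  0 → 8: 15/16
  1 → 2: 6/8
  2 → 3: 6/18
  3 → 4: 6/19
  4 → 5: 6/13
  5 → 6: 6/6
  6 → 7: 6/19
  7 → 9: 6/14
  8 → 9: 15/15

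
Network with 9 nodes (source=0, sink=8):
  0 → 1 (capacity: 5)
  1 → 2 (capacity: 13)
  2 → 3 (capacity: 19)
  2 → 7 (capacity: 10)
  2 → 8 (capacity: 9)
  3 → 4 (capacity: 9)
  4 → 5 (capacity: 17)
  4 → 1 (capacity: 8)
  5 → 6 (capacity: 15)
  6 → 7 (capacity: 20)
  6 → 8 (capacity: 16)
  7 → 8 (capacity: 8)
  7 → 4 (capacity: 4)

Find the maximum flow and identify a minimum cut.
Max flow = 5, Min cut edges: (0,1)

Maximum flow: 5
Minimum cut: (0,1)
Partition: S = [0], T = [1, 2, 3, 4, 5, 6, 7, 8]

Max-flow min-cut theorem verified: both equal 5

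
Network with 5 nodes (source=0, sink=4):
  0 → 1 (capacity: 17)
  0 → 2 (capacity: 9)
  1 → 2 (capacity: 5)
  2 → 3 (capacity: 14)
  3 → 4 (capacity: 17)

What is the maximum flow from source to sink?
Maximum flow = 14

Max flow: 14

Flow assignment:
  0 → 1: 5/17
  0 → 2: 9/9
  1 → 2: 5/5
  2 → 3: 14/14
  3 → 4: 14/17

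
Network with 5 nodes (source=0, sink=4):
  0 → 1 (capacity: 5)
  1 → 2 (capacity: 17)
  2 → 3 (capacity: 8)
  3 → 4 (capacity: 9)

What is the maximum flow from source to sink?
Maximum flow = 5

Max flow: 5

Flow assignment:
  0 → 1: 5/5
  1 → 2: 5/17
  2 → 3: 5/8
  3 → 4: 5/9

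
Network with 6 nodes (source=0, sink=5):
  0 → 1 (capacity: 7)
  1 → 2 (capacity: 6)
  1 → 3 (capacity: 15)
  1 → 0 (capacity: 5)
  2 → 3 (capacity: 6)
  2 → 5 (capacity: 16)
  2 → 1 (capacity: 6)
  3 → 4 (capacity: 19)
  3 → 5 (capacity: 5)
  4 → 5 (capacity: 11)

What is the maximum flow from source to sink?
Maximum flow = 7

Max flow: 7

Flow assignment:
  0 → 1: 7/7
  1 → 2: 6/6
  1 → 3: 1/15
  2 → 5: 6/16
  3 → 5: 1/5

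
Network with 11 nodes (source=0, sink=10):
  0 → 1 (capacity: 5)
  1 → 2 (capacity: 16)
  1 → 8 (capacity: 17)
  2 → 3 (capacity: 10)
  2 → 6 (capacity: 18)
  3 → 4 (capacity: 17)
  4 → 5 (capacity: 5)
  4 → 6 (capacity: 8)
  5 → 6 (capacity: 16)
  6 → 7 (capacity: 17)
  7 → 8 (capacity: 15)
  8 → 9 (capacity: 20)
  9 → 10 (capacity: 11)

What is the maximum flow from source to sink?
Maximum flow = 5

Max flow: 5

Flow assignment:
  0 → 1: 5/5
  1 → 8: 5/17
  8 → 9: 5/20
  9 → 10: 5/11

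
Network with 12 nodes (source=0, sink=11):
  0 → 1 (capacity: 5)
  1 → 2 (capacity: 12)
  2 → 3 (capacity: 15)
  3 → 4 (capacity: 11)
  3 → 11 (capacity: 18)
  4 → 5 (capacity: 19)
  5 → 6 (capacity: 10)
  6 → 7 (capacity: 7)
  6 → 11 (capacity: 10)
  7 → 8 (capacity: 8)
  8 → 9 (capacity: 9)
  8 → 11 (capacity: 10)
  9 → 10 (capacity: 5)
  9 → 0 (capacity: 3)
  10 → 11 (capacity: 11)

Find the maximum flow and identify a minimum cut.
Max flow = 5, Min cut edges: (0,1)

Maximum flow: 5
Minimum cut: (0,1)
Partition: S = [0], T = [1, 2, 3, 4, 5, 6, 7, 8, 9, 10, 11]

Max-flow min-cut theorem verified: both equal 5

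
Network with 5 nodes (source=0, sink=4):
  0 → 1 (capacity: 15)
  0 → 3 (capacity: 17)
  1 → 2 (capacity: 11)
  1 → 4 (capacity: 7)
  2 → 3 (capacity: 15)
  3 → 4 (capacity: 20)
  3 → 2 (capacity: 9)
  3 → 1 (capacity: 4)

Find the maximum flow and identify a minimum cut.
Max flow = 27, Min cut edges: (1,4), (3,4)

Maximum flow: 27
Minimum cut: (1,4), (3,4)
Partition: S = [0, 1, 2, 3], T = [4]

Max-flow min-cut theorem verified: both equal 27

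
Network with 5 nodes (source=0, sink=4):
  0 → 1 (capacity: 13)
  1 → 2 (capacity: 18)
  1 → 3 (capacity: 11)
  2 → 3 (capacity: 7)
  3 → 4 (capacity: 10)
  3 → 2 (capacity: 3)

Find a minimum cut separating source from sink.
Min cut value = 10, edges: (3,4)

Min cut value: 10
Partition: S = [0, 1, 2, 3], T = [4]
Cut edges: (3,4)

By max-flow min-cut theorem, max flow = min cut = 10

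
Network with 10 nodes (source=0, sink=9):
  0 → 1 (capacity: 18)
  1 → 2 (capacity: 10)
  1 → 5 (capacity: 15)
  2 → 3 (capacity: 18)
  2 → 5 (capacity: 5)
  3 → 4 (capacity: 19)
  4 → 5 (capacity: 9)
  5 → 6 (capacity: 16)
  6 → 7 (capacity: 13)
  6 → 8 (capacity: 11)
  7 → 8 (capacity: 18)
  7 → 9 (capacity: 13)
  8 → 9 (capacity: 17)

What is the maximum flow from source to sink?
Maximum flow = 16

Max flow: 16

Flow assignment:
  0 → 1: 16/18
  1 → 2: 1/10
  1 → 5: 15/15
  2 → 5: 1/5
  5 → 6: 16/16
  6 → 7: 13/13
  6 → 8: 3/11
  7 → 9: 13/13
  8 → 9: 3/17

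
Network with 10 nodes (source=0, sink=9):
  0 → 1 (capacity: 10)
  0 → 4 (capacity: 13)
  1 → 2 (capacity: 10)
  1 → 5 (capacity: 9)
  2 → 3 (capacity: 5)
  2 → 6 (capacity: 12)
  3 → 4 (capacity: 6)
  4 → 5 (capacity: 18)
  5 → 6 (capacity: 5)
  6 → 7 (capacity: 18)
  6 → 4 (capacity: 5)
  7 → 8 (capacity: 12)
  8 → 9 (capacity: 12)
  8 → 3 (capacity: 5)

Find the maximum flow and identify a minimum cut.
Max flow = 12, Min cut edges: (8,9)

Maximum flow: 12
Minimum cut: (8,9)
Partition: S = [0, 1, 2, 3, 4, 5, 6, 7, 8], T = [9]

Max-flow min-cut theorem verified: both equal 12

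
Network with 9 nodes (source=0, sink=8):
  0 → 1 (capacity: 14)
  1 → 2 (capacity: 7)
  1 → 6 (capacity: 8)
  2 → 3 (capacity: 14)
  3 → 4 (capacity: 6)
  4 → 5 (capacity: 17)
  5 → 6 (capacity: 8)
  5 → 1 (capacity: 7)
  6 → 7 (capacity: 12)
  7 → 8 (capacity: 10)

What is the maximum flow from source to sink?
Maximum flow = 10

Max flow: 10

Flow assignment:
  0 → 1: 10/14
  1 → 2: 6/7
  1 → 6: 6/8
  2 → 3: 6/14
  3 → 4: 6/6
  4 → 5: 6/17
  5 → 6: 4/8
  5 → 1: 2/7
  6 → 7: 10/12
  7 → 8: 10/10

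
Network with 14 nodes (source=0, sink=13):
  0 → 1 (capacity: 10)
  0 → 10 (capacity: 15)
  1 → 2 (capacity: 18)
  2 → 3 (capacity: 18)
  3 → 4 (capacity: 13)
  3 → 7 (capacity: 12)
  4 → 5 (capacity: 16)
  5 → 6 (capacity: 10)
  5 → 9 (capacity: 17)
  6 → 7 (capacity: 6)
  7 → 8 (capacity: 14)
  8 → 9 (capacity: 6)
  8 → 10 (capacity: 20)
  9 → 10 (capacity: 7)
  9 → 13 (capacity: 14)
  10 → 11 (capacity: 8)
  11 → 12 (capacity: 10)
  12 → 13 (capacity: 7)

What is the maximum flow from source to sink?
Maximum flow = 17

Max flow: 17

Flow assignment:
  0 → 1: 10/10
  0 → 10: 7/15
  1 → 2: 10/18
  2 → 3: 10/18
  3 → 4: 10/13
  4 → 5: 10/16
  5 → 9: 10/17
  9 → 13: 10/14
  10 → 11: 7/8
  11 → 12: 7/10
  12 → 13: 7/7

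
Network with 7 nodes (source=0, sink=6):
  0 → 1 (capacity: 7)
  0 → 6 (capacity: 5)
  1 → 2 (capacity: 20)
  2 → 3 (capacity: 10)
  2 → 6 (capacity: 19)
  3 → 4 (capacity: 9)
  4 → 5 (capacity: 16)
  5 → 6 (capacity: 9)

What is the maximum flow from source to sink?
Maximum flow = 12

Max flow: 12

Flow assignment:
  0 → 1: 7/7
  0 → 6: 5/5
  1 → 2: 7/20
  2 → 6: 7/19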